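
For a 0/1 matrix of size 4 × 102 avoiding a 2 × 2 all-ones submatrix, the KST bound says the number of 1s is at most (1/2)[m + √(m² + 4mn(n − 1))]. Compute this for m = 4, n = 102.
z(4, 102; 2, 2) ≤ (1/2)[4 + √(4² + 4·4·102·101)] = (1/2)[4 + √164848] = 205.0074

Kővári–Sós–Turán: let r_1, ..., r_4 be the row sums and z = Σ r_i the total number of 1s. Each pair of columns can share at most one row with both entries 1 (else a 2×2 all-ones block appears), so Σ_i C(r_i, 2) ≤ C(102, 2) = 5151. By convexity Σ_i C(r_i, 2) ≥ 4·C(z/4, 2) = z(z − 4)/(2·4), giving z² − 4z − 4·102·101 ≤ 0 and hence z ≤ (1/2)[4 + √(16 + 4·41208)] = (1/2)[4 + √164848] ≈ (1/2)(4 + 406.0148) = 205.0074.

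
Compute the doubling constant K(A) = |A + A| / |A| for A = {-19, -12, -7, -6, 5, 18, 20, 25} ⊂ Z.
K = |A + A| / |A| = 32/8 = 4

Enumerate A + A = {a + b : a, b ∈ A}. With |A| = 8, there are |A|^2 = 64 ordered sum pairs; collecting distinct values, A + A = {-38, -31, -26, -25, -24, -19, -18, -14, -13, -12, -7, -2, -1, 1, 6, 8, 10, 11, 12, 13, 14, 18, 19, 23, 25, 30, 36, 38, 40, 43, 45, 50}, so |A + A| = 32. Thus K = 32/8 = 4. For comparison, the minimum possible |A + A| over all 8-element sets is 2·8 − 1 = 15 (so min K = 15/8), attained only by arithmetic progressions.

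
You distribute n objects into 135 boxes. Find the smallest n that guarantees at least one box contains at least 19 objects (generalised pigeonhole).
n = (19 − 1)·135 + 1 = 2431

By the generalised pigeonhole principle, to guarantee some box contains ≥ r objects we need more than (r − 1) · k objects total. Threshold: n = (r − 1) · k + 1. With r = 19 and k = 135: n = 18 · 135 + 1 = 2430 + 1 = 2431. For n = 2430 = 18 · 135, we can put exactly 18 objects in every box, avoiding 19 in any single one — so 2431 is tight.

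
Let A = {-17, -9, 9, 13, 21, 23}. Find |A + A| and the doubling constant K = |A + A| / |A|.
K = |A + A| / |A| = 20/6 = 10/3

Enumerate A + A = {a + b : a, b ∈ A}. With |A| = 6, there are |A|^2 = 36 ordered sum pairs; collecting distinct values, A + A = {-34, -26, -18, -8, -4, 0, 4, 6, 12, 14, 18, 22, 26, 30, 32, 34, 36, 42, 44, 46}, so |A + A| = 20. Thus K = 20/6 = 10/3. For comparison, the minimum possible |A + A| over all 6-element sets is 2·6 − 1 = 11 (so min K = 11/6), attained only by arithmetic progressions.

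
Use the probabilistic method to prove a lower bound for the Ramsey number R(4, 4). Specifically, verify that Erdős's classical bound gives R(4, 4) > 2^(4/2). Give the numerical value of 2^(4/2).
2^(4/2) = 4; so R(4, 4) > 4

Colour each edge of K_n uniformly at random with red/blue. The expected number of monochromatic K_4 is C(n, 4) · 2 · 2^(−C(4,2)). If C(n, 4) · 2^(1 − C(4,2)) < 1, then with positive probability no monochromatic K_4 exists, so R(4, 4) > n. The standard estimate C(n, 4) ≤ n^4/4! shows this inequality holds whenever n ≤ 2^(4/2) (since 4! · 2^(C(4,2) − 1) > 2^(4^2/2) ≥ n^4). Hence R(4, 4) > 2^(4/2) = 4.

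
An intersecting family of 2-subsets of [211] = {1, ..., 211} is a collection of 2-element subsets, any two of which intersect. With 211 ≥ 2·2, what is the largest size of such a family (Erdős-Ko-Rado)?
max |F| = C(210, 1) = 210

The Erdős-Ko-Rado theorem states: for n ≥ 2k, an intersecting family of k-subsets of an n-element set has size at most C(n − 1, k − 1), with equality for 'star' families {A ⊆ [n] : |A| = k, i ∈ A} (fix an element i). For n = 211, k = 2: C(210, 1) = 210.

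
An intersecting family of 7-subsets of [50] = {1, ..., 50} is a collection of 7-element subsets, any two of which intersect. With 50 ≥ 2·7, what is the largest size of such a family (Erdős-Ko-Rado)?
max |F| = C(49, 6) = 13983816

The Erdős-Ko-Rado theorem states: for n ≥ 2k, an intersecting family of k-subsets of an n-element set has size at most C(n − 1, k − 1), with equality for 'star' families {A ⊆ [n] : |A| = k, i ∈ A} (fix an element i). For n = 50, k = 7: C(49, 6) = 13983816.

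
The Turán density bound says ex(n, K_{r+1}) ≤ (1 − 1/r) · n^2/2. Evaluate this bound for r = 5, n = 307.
Turán density bound = (4/5) · 307^2/2 = 188498/5 ≈ 37699.6

Turán's theorem: ex(n, K_{r+1}) is achieved by the complete r-partite Turán graph T(n, r) with parts as balanced as possible, and is at most (1 − 1/r) · n^2/2. For r = 5, n = 307: the density bound is (4/5) · 94249/2 = 188498/5 ≈ 37699.6. The integer-valued extremum is e(T(307, 5)) = 37699, which is strictly less than the density bound 188498/5 since 5 ∤ 307 (the parts of T(307, 5) cannot all be equal).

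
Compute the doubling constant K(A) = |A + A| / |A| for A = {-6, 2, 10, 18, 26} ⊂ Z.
K = |A + A| / |A| = 9/5

Enumerate A + A = {a + b : a, b ∈ A}. With |A| = 5, there are |A|^2 = 25 ordered sum pairs; collecting distinct values, A + A = {-12, -4, 4, 12, 20, 28, 36, 44, 52}, so |A + A| = 9. Thus K = 9/5. Here |A + A| = 2|A| − 1 = 9, the minimum possible — so K = 9/5 is minimal, which holds iff A is an arithmetic progression.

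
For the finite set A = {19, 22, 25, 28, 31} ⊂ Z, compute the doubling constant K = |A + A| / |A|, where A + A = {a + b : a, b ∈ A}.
K = |A + A| / |A| = 9/5

Enumerate A + A = {a + b : a, b ∈ A}. With |A| = 5, there are |A|^2 = 25 ordered sum pairs; collecting distinct values, A + A = {38, 41, 44, 47, 50, 53, 56, 59, 62}, so |A + A| = 9. Thus K = 9/5. Here |A + A| = 2|A| − 1 = 9, the minimum possible — so K = 9/5 is minimal, which holds iff A is an arithmetic progression.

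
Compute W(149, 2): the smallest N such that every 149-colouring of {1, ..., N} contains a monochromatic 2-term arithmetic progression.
W(149, 2) = 149 + 1 = 150

A 2-term AP is any pair of integers, so a monochromatic 2-AP exists iff some colour is used at least twice. With 149 colours, the colouring i ↦ i on {1, ..., 149} uses each colour once, avoiding any monochromatic pair, so W(149, 2) > 149. For {1, ..., 150}, pigeonhole forces two integers of the same colour, which form a monochromatic 2-AP. Hence W(149, 2) = 150.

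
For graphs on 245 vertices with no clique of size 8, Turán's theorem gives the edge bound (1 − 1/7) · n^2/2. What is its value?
Turán density bound = (6/7) · 245^2/2 = 25725

Turán's theorem: ex(n, K_{r+1}) is achieved by the complete r-partite Turán graph T(n, r) with parts as balanced as possible, and is at most (1 − 1/r) · n^2/2. For r = 7, n = 245: the density bound is (6/7) · 60025/2 = 25725. Since 7 ∣ 245, the Turán graph T(245, 7) has parts of equal size 35, and its edge count e(T(245, 7)) = 25725 attains the density bound exactly.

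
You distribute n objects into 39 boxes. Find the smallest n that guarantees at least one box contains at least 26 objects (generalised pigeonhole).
n = (26 − 1)·39 + 1 = 976

By the generalised pigeonhole principle, to guarantee some box contains ≥ r objects we need more than (r − 1) · k objects total. Threshold: n = (r − 1) · k + 1. With r = 26 and k = 39: n = 25 · 39 + 1 = 975 + 1 = 976. For n = 975 = 25 · 39, we can put exactly 25 objects in every box, avoiding 26 in any single one — so 976 is tight.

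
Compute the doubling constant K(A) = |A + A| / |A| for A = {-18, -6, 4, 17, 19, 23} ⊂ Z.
K = |A + A| / |A| = 21/6 = 7/2

Enumerate A + A = {a + b : a, b ∈ A}. With |A| = 6, there are |A|^2 = 36 ordered sum pairs; collecting distinct values, A + A = {-36, -24, -14, -12, -2, -1, 1, 5, 8, 11, 13, 17, 21, 23, 27, 34, 36, 38, 40, 42, 46}, so |A + A| = 21. Thus K = 21/6 = 7/2. For comparison, the minimum possible |A + A| over all 6-element sets is 2·6 − 1 = 11 (so min K = 11/6), attained only by arithmetic progressions.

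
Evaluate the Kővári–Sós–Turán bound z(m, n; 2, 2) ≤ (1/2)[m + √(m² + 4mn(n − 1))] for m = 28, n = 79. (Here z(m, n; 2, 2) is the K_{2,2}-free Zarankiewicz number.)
z(28, 79; 2, 2) ≤ (1/2)[28 + √(28² + 4·28·79·78)] = (1/2)[28 + √690928] = 429.6104

Kővári–Sós–Turán: let r_1, ..., r_28 be the row sums and z = Σ r_i the total number of 1s. Each pair of columns can share at most one row with both entries 1 (else a 2×2 all-ones block appears), so Σ_i C(r_i, 2) ≤ C(79, 2) = 3081. By convexity Σ_i C(r_i, 2) ≥ 28·C(z/28, 2) = z(z − 28)/(2·28), giving z² − 28z − 28·79·78 ≤ 0 and hence z ≤ (1/2)[28 + √(784 + 4·172536)] = (1/2)[28 + √690928] ≈ (1/2)(28 + 831.2208) = 429.6104.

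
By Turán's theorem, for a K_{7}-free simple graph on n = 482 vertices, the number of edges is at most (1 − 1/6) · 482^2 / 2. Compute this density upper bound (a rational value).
Turán density bound = (5/6) · 482^2/2 = 290405/3 ≈ 96801.6667

Turán's theorem: ex(n, K_{r+1}) is achieved by the complete r-partite Turán graph T(n, r) with parts as balanced as possible, and is at most (1 − 1/r) · n^2/2. For r = 6, n = 482: the density bound is (5/6) · 232324/2 = 290405/3 ≈ 96801.6667. The integer-valued extremum is e(T(482, 6)) = 96801, which is strictly less than the density bound 290405/3 since 6 ∤ 482 (the parts of T(482, 6) cannot all be equal).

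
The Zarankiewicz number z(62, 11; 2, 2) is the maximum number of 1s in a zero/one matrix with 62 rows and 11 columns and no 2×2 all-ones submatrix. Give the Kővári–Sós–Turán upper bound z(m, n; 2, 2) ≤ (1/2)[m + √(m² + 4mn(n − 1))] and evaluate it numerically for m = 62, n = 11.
z(62, 11; 2, 2) ≤ (1/2)[62 + √(62² + 4·62·11·10)] = (1/2)[62 + √31124] = 119.21

Kővári–Sós–Turán: let r_1, ..., r_62 be the row sums and z = Σ r_i the total number of 1s. Each pair of columns can share at most one row with both entries 1 (else a 2×2 all-ones block appears), so Σ_i C(r_i, 2) ≤ C(11, 2) = 55. By convexity Σ_i C(r_i, 2) ≥ 62·C(z/62, 2) = z(z − 62)/(2·62), giving z² − 62z − 62·11·10 ≤ 0 and hence z ≤ (1/2)[62 + √(3844 + 4·6820)] = (1/2)[62 + √31124] ≈ (1/2)(62 + 176.42) = 119.21.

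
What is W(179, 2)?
W(179, 2) = 179 + 1 = 180

A 2-term AP is any pair of integers, so a monochromatic 2-AP exists iff some colour is used at least twice. With 179 colours, the colouring i ↦ i on {1, ..., 179} uses each colour once, avoiding any monochromatic pair, so W(179, 2) > 179. For {1, ..., 180}, pigeonhole forces two integers of the same colour, which form a monochromatic 2-AP. Hence W(179, 2) = 180.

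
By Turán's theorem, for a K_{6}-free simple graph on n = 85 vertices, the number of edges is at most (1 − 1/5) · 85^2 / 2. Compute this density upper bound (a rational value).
Turán density bound = (4/5) · 85^2/2 = 2890

Turán's theorem: ex(n, K_{r+1}) is achieved by the complete r-partite Turán graph T(n, r) with parts as balanced as possible, and is at most (1 − 1/r) · n^2/2. For r = 5, n = 85: the density bound is (4/5) · 7225/2 = 2890. Since 5 ∣ 85, the Turán graph T(85, 5) has parts of equal size 17, and its edge count e(T(85, 5)) = 2890 attains the density bound exactly.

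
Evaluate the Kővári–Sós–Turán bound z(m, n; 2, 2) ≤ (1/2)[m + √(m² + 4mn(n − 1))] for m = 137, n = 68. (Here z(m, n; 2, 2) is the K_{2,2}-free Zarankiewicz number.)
z(137, 68; 2, 2) ≤ (1/2)[137 + √(137² + 4·137·68·67)] = (1/2)[137 + √2515457] = 861.5096

Kővári–Sós–Turán: let r_1, ..., r_137 be the row sums and z = Σ r_i the total number of 1s. Each pair of columns can share at most one row with both entries 1 (else a 2×2 all-ones block appears), so Σ_i C(r_i, 2) ≤ C(68, 2) = 2278. By convexity Σ_i C(r_i, 2) ≥ 137·C(z/137, 2) = z(z − 137)/(2·137), giving z² − 137z − 137·68·67 ≤ 0 and hence z ≤ (1/2)[137 + √(18769 + 4·624172)] = (1/2)[137 + √2515457] ≈ (1/2)(137 + 1586.0192) = 861.5096.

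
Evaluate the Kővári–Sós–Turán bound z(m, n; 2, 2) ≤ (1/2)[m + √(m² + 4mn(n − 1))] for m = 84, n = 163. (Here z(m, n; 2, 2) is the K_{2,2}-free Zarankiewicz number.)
z(84, 163; 2, 2) ≤ (1/2)[84 + √(84² + 4·84·163·162)] = (1/2)[84 + √8879472] = 1531.9221

Kővári–Sós–Turán: let r_1, ..., r_84 be the row sums and z = Σ r_i the total number of 1s. Each pair of columns can share at most one row with both entries 1 (else a 2×2 all-ones block appears), so Σ_i C(r_i, 2) ≤ C(163, 2) = 13203. By convexity Σ_i C(r_i, 2) ≥ 84·C(z/84, 2) = z(z − 84)/(2·84), giving z² − 84z − 84·163·162 ≤ 0 and hence z ≤ (1/2)[84 + √(7056 + 4·2218104)] = (1/2)[84 + √8879472] ≈ (1/2)(84 + 2979.8443) = 1531.9221.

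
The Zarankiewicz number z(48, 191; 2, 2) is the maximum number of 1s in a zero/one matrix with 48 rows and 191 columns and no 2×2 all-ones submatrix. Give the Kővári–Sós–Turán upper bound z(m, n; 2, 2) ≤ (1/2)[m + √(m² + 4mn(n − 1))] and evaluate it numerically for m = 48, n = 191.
z(48, 191; 2, 2) ≤ (1/2)[48 + √(48² + 4·48·191·190)] = (1/2)[48 + √6969984] = 1344.0364

Kővári–Sós–Turán: let r_1, ..., r_48 be the row sums and z = Σ r_i the total number of 1s. Each pair of columns can share at most one row with both entries 1 (else a 2×2 all-ones block appears), so Σ_i C(r_i, 2) ≤ C(191, 2) = 18145. By convexity Σ_i C(r_i, 2) ≥ 48·C(z/48, 2) = z(z − 48)/(2·48), giving z² − 48z − 48·191·190 ≤ 0 and hence z ≤ (1/2)[48 + √(2304 + 4·1741920)] = (1/2)[48 + √6969984] ≈ (1/2)(48 + 2640.0727) = 1344.0364.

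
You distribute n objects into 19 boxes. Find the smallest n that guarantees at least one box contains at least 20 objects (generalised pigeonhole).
n = (20 − 1)·19 + 1 = 362

By the generalised pigeonhole principle, to guarantee some box contains ≥ r objects we need more than (r − 1) · k objects total. Threshold: n = (r − 1) · k + 1. With r = 20 and k = 19: n = 19 · 19 + 1 = 361 + 1 = 362. For n = 361 = 19 · 19, we can put exactly 19 objects in every box, avoiding 20 in any single one — so 362 is tight.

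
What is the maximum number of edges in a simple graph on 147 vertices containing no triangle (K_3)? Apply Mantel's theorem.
ex(147, K_3) = ⌊147^2/4⌋ = 5402

Mantel (1907): a triangle-free graph on n vertices has at most ⌊n^2/4⌋ edges, with equality for the complete bipartite graph K_{⌊n/2⌋, ⌈n/2⌉}. For n = 147: ⌊147^2/4⌋ = ⌊21609/4⌋ = 5402. The extremal graph is K_{73, 74}, which has 73·74 = 5402 edges.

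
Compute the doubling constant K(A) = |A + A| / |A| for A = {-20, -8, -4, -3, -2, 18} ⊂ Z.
K = |A + A| / |A| = 20/6 = 10/3

Enumerate A + A = {a + b : a, b ∈ A}. With |A| = 6, there are |A|^2 = 36 ordered sum pairs; collecting distinct values, A + A = {-40, -28, -24, -23, -22, -16, -12, -11, -10, -8, -7, -6, -5, -4, -2, 10, 14, 15, 16, 36}, so |A + A| = 20. Thus K = 20/6 = 10/3. For comparison, the minimum possible |A + A| over all 6-element sets is 2·6 − 1 = 11 (so min K = 11/6), attained only by arithmetic progressions.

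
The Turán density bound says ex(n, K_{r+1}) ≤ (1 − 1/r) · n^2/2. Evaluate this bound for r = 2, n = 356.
Turán density bound = (1/2) · 356^2/2 = 31684

Turán's theorem: ex(n, K_{r+1}) is achieved by the complete r-partite Turán graph T(n, r) with parts as balanced as possible, and is at most (1 − 1/r) · n^2/2. For r = 2, n = 356: the density bound is (1/2) · 126736/2 = 31684. Since 2 ∣ 356, the Turán graph T(356, 2) has parts of equal size 178, and its edge count e(T(356, 2)) = 31684 attains the density bound exactly.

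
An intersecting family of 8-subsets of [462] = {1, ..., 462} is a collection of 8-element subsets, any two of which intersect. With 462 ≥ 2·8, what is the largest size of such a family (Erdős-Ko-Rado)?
max |F| = C(461, 7) = 838684899367380

The Erdős-Ko-Rado theorem states: for n ≥ 2k, an intersecting family of k-subsets of an n-element set has size at most C(n − 1, k − 1), with equality for 'star' families {A ⊆ [n] : |A| = k, i ∈ A} (fix an element i). For n = 462, k = 8: C(461, 7) = 838684899367380.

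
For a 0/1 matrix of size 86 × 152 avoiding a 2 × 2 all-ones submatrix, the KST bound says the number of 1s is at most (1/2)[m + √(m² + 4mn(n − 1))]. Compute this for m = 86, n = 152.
z(86, 152; 2, 2) ≤ (1/2)[86 + √(86² + 4·86·152·151)] = (1/2)[86 + √7902884] = 1448.6034

Kővári–Sós–Turán: let r_1, ..., r_86 be the row sums and z = Σ r_i the total number of 1s. Each pair of columns can share at most one row with both entries 1 (else a 2×2 all-ones block appears), so Σ_i C(r_i, 2) ≤ C(152, 2) = 11476. By convexity Σ_i C(r_i, 2) ≥ 86·C(z/86, 2) = z(z − 86)/(2·86), giving z² − 86z − 86·152·151 ≤ 0 and hence z ≤ (1/2)[86 + √(7396 + 4·1973872)] = (1/2)[86 + √7902884] ≈ (1/2)(86 + 2811.2069) = 1448.6034.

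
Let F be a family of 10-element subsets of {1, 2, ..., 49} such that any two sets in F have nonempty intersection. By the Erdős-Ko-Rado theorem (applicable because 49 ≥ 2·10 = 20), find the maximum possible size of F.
max |F| = C(48, 9) = 1677106640

Erdős-Ko-Rado (1961): when n ≥ 2k, max |F| = C(n−1, k−1). The bound is attained by the star {A : i ∈ A} for any fixed i ∈ [n]. Here C(49−1, 10−1) = C(48, 9) = 1677106640.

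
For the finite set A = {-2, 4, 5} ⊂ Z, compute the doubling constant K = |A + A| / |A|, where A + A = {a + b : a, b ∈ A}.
K = |A + A| / |A| = 6/3 = 2

Enumerate A + A = {a + b : a, b ∈ A}. With |A| = 3, there are |A|^2 = 9 ordered sum pairs; collecting distinct values, A + A = {-4, 2, 3, 8, 9, 10}, so |A + A| = 6. Thus K = 6/3 = 2. For comparison, the minimum possible |A + A| over all 3-element sets is 2·3 − 1 = 5 (so min K = 5/3), attained only by arithmetic progressions.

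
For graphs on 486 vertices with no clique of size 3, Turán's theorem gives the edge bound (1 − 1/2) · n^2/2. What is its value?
Turán density bound = (1/2) · 486^2/2 = 59049

Turán's theorem: ex(n, K_{r+1}) is achieved by the complete r-partite Turán graph T(n, r) with parts as balanced as possible, and is at most (1 − 1/r) · n^2/2. For r = 2, n = 486: the density bound is (1/2) · 236196/2 = 59049. Since 2 ∣ 486, the Turán graph T(486, 2) has parts of equal size 243, and its edge count e(T(486, 2)) = 59049 attains the density bound exactly.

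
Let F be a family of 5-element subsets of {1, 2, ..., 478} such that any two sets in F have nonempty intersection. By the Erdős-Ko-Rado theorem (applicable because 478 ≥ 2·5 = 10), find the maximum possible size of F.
max |F| = C(477, 4) = 2130031575

The Erdős-Ko-Rado theorem states: for n ≥ 2k, an intersecting family of k-subsets of an n-element set has size at most C(n − 1, k − 1), with equality for 'star' families {A ⊆ [n] : |A| = k, i ∈ A} (fix an element i). For n = 478, k = 5: C(477, 4) = 2130031575.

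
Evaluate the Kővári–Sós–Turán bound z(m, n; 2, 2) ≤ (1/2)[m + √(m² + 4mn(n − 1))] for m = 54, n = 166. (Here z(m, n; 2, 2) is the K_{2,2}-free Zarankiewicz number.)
z(54, 166; 2, 2) ≤ (1/2)[54 + √(54² + 4·54·166·165)] = (1/2)[54 + √5919156] = 1243.4658

Kővári–Sós–Turán: let r_1, ..., r_54 be the row sums and z = Σ r_i the total number of 1s. Each pair of columns can share at most one row with both entries 1 (else a 2×2 all-ones block appears), so Σ_i C(r_i, 2) ≤ C(166, 2) = 13695. By convexity Σ_i C(r_i, 2) ≥ 54·C(z/54, 2) = z(z − 54)/(2·54), giving z² − 54z − 54·166·165 ≤ 0 and hence z ≤ (1/2)[54 + √(2916 + 4·1479060)] = (1/2)[54 + √5919156] ≈ (1/2)(54 + 2432.9316) = 1243.4658.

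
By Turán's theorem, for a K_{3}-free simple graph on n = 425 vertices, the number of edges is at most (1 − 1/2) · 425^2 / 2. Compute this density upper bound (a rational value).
Turán density bound = (1/2) · 425^2/2 = 180625/4 ≈ 45156.25

Turán's theorem: ex(n, K_{r+1}) is achieved by the complete r-partite Turán graph T(n, r) with parts as balanced as possible, and is at most (1 − 1/r) · n^2/2. For r = 2, n = 425: the density bound is (1/2) · 180625/2 = 180625/4 ≈ 45156.25. The integer-valued extremum is e(T(425, 2)) = 45156, which is strictly less than the density bound 180625/4 since 2 ∤ 425 (the parts of T(425, 2) cannot all be equal).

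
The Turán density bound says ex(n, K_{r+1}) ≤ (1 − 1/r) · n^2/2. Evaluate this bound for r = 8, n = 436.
Turán density bound = (7/8) · 436^2/2 = 83167

Turán's theorem: ex(n, K_{r+1}) is achieved by the complete r-partite Turán graph T(n, r) with parts as balanced as possible, and is at most (1 − 1/r) · n^2/2. For r = 8, n = 436: the density bound is (7/8) · 190096/2 = 83167. The integer-valued extremum is e(T(436, 8)) = 83166, which is strictly less than the density bound 83167 since 8 ∤ 436 (the parts of T(436, 8) cannot all be equal).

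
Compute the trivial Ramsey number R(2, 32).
R(2, 32) = 32

R(2, k) = k for all k ≥ 2: in a 2-colouring of K_k, either some edge is red (a red K_2) or all edges are blue (a blue K_k). And K_{31} coloured all-blue has no blue K_32, so R(2, 32) > 31. Hence R(2, 32) = 32.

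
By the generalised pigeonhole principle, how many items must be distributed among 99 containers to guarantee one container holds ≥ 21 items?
n = (21 − 1)·99 + 1 = 1981

By the generalised pigeonhole principle, to guarantee some box contains ≥ r objects we need more than (r − 1) · k objects total. Threshold: n = (r − 1) · k + 1. With r = 21 and k = 99: n = 20 · 99 + 1 = 1980 + 1 = 1981. For n = 1980 = 20 · 99, we can put exactly 20 objects in every box, avoiding 21 in any single one — so 1981 is tight.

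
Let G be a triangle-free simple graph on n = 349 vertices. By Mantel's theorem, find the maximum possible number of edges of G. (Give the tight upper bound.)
ex(349, K_3) = ⌊349^2/4⌋ = 30450

Mantel (1907): a triangle-free graph on n vertices has at most ⌊n^2/4⌋ edges, with equality for the complete bipartite graph K_{⌊n/2⌋, ⌈n/2⌉}. For n = 349: ⌊349^2/4⌋ = ⌊121801/4⌋ = 30450. The extremal graph is K_{174, 175}, which has 174·175 = 30450 edges.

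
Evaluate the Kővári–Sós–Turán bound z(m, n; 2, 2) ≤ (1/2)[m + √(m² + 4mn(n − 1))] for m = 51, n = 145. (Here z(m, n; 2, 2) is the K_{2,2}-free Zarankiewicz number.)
z(51, 145; 2, 2) ≤ (1/2)[51 + √(51² + 4·51·145·144)] = (1/2)[51 + √4262121] = 1057.7452

Kővári–Sós–Turán: let r_1, ..., r_51 be the row sums and z = Σ r_i the total number of 1s. Each pair of columns can share at most one row with both entries 1 (else a 2×2 all-ones block appears), so Σ_i C(r_i, 2) ≤ C(145, 2) = 10440. By convexity Σ_i C(r_i, 2) ≥ 51·C(z/51, 2) = z(z − 51)/(2·51), giving z² − 51z − 51·145·144 ≤ 0 and hence z ≤ (1/2)[51 + √(2601 + 4·1064880)] = (1/2)[51 + √4262121] ≈ (1/2)(51 + 2064.4905) = 1057.7452.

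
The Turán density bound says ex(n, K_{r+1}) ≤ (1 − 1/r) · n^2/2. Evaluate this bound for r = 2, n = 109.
Turán density bound = (1/2) · 109^2/2 = 11881/4 ≈ 2970.25

Turán's theorem: ex(n, K_{r+1}) is achieved by the complete r-partite Turán graph T(n, r) with parts as balanced as possible, and is at most (1 − 1/r) · n^2/2. For r = 2, n = 109: the density bound is (1/2) · 11881/2 = 11881/4 ≈ 2970.25. The integer-valued extremum is e(T(109, 2)) = 2970, which is strictly less than the density bound 11881/4 since 2 ∤ 109 (the parts of T(109, 2) cannot all be equal).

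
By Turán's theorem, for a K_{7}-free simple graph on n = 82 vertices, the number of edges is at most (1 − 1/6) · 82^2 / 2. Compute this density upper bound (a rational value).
Turán density bound = (5/6) · 82^2/2 = 8405/3 ≈ 2801.6667

Turán's theorem: ex(n, K_{r+1}) is achieved by the complete r-partite Turán graph T(n, r) with parts as balanced as possible, and is at most (1 − 1/r) · n^2/2. For r = 6, n = 82: the density bound is (5/6) · 6724/2 = 8405/3 ≈ 2801.6667. The integer-valued extremum is e(T(82, 6)) = 2801, which is strictly less than the density bound 8405/3 since 6 ∤ 82 (the parts of T(82, 6) cannot all be equal).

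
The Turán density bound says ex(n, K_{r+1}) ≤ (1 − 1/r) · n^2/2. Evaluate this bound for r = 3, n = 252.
Turán density bound = (2/3) · 252^2/2 = 21168

Turán's theorem: ex(n, K_{r+1}) is achieved by the complete r-partite Turán graph T(n, r) with parts as balanced as possible, and is at most (1 − 1/r) · n^2/2. For r = 3, n = 252: the density bound is (2/3) · 63504/2 = 21168. Since 3 ∣ 252, the Turán graph T(252, 3) has parts of equal size 84, and its edge count e(T(252, 3)) = 21168 attains the density bound exactly.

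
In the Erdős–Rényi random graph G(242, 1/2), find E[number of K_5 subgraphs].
E[# K_5] = C(242, 5) · (1/2)^C(5, 2) = 6634944008 / 2^10 = 829368001/128 = 6479437.5078125

For each 5-subset S of vertices (there are C(242, 5) = 6634944008 such S), let X_S = 1 if S induces a K_5 (all C(5, 2) = 10 edges present). Then P(X_S = 1) = (1/2)^10 = 1/1024. By linearity of expectation, E[# K_5] = C(242, 5) · (1/2)^10 = 6634944008 / 1024 = 829368001/128 = 6479437.5078125.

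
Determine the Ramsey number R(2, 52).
R(2, 52) = 52

R(2, k) = k for all k ≥ 2: in a 2-colouring of K_k, either some edge is red (a red K_2) or all edges are blue (a blue K_k). And K_{51} coloured all-blue has no blue K_52, so R(2, 52) > 51. Hence R(2, 52) = 52.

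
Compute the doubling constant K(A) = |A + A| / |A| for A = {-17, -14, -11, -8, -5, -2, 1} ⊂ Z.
K = |A + A| / |A| = 13/7

Enumerate A + A = {a + b : a, b ∈ A}. With |A| = 7, there are |A|^2 = 49 ordered sum pairs; collecting distinct values, A + A = {-34, -31, -28, -25, -22, -19, -16, -13, -10, -7, -4, -1, 2}, so |A + A| = 13. Thus K = 13/7. Here |A + A| = 2|A| − 1 = 13, the minimum possible — so K = 13/7 is minimal, which holds iff A is an arithmetic progression.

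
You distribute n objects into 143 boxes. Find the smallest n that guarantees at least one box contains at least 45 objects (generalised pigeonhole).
n = (45 − 1)·143 + 1 = 6293

By the generalised pigeonhole principle, to guarantee some box contains ≥ r objects we need more than (r − 1) · k objects total. Threshold: n = (r − 1) · k + 1. With r = 45 and k = 143: n = 44 · 143 + 1 = 6292 + 1 = 6293. For n = 6292 = 44 · 143, we can put exactly 44 objects in every box, avoiding 45 in any single one — so 6293 is tight.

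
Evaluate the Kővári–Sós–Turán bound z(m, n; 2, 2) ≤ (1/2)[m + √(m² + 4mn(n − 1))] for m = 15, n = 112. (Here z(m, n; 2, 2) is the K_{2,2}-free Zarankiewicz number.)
z(15, 112; 2, 2) ≤ (1/2)[15 + √(15² + 4·15·112·111)] = (1/2)[15 + √746145] = 439.3984

Kővári–Sós–Turán: let r_1, ..., r_15 be the row sums and z = Σ r_i the total number of 1s. Each pair of columns can share at most one row with both entries 1 (else a 2×2 all-ones block appears), so Σ_i C(r_i, 2) ≤ C(112, 2) = 6216. By convexity Σ_i C(r_i, 2) ≥ 15·C(z/15, 2) = z(z − 15)/(2·15), giving z² − 15z − 15·112·111 ≤ 0 and hence z ≤ (1/2)[15 + √(225 + 4·186480)] = (1/2)[15 + √746145] ≈ (1/2)(15 + 863.7969) = 439.3984.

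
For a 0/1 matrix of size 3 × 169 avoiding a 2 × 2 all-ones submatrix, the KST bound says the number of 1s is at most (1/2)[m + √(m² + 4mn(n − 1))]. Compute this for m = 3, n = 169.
z(3, 169; 2, 2) ≤ (1/2)[3 + √(3² + 4·3·169·168)] = (1/2)[3 + √340713] = 293.3531

Kővári–Sós–Turán: let r_1, ..., r_3 be the row sums and z = Σ r_i the total number of 1s. Each pair of columns can share at most one row with both entries 1 (else a 2×2 all-ones block appears), so Σ_i C(r_i, 2) ≤ C(169, 2) = 14196. By convexity Σ_i C(r_i, 2) ≥ 3·C(z/3, 2) = z(z − 3)/(2·3), giving z² − 3z − 3·169·168 ≤ 0 and hence z ≤ (1/2)[3 + √(9 + 4·85176)] = (1/2)[3 + √340713] ≈ (1/2)(3 + 583.7063) = 293.3531.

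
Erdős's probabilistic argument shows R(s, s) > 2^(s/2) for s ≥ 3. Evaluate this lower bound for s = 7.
2^(7/2) = 11.3137; so R(7, 7) > 11.3137

Colour each edge of K_n uniformly at random with red/blue. The expected number of monochromatic K_7 is C(n, 7) · 2 · 2^(−C(7,2)). If C(n, 7) · 2^(1 − C(7,2)) < 1, then with positive probability no monochromatic K_7 exists, so R(7, 7) > n. The standard estimate C(n, 7) ≤ n^7/7! shows this inequality holds whenever n ≤ 2^(7/2) (since 7! · 2^(C(7,2) − 1) > 2^(7^2/2) ≥ n^7). Hence R(7, 7) > 2^(7/2) = 11.3137.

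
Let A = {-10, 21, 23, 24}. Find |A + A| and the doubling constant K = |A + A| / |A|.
K = |A + A| / |A| = 10/4 = 5/2

Enumerate A + A = {a + b : a, b ∈ A}. With |A| = 4, there are |A|^2 = 16 ordered sum pairs; collecting distinct values, A + A = {-20, 11, 13, 14, 42, 44, 45, 46, 47, 48}, so |A + A| = 10. Thus K = 10/4 = 5/2. For comparison, the minimum possible |A + A| over all 4-element sets is 2·4 − 1 = 7 (so min K = 7/4), attained only by arithmetic progressions.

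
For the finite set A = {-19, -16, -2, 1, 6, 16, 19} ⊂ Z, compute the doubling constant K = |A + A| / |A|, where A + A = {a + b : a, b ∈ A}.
K = |A + A| / |A| = 25/7

Enumerate A + A = {a + b : a, b ∈ A}. With |A| = 7, there are |A|^2 = 49 ordered sum pairs; collecting distinct values, A + A = {-38, -35, -32, -21, -18, -15, -13, -10, -4, -3, -1, 0, 2, 3, 4, 7, 12, 14, 17, 20, 22, 25, 32, 35, 38}, so |A + A| = 25. Thus K = 25/7. For comparison, the minimum possible |A + A| over all 7-element sets is 2·7 − 1 = 13 (so min K = 13/7), attained only by arithmetic progressions.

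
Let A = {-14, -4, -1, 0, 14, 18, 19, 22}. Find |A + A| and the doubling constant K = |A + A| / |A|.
K = |A + A| / |A| = 31/8

Enumerate A + A = {a + b : a, b ∈ A}. With |A| = 8, there are |A|^2 = 64 ordered sum pairs; collecting distinct values, A + A = {-28, -18, -15, -14, -8, -5, -4, -2, -1, 0, 4, 5, 8, 10, 13, 14, 15, 17, 18, 19, 21, 22, 28, 32, 33, 36, 37, 38, 40, 41, 44}, so |A + A| = 31. Thus K = 31/8. For comparison, the minimum possible |A + A| over all 8-element sets is 2·8 − 1 = 15 (so min K = 15/8), attained only by arithmetic progressions.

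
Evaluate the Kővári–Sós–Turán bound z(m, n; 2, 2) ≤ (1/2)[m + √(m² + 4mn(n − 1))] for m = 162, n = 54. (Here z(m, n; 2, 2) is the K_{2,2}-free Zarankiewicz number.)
z(162, 54; 2, 2) ≤ (1/2)[162 + √(162² + 4·162·54·53)] = (1/2)[162 + √1880820] = 766.715

Kővári–Sós–Turán: let r_1, ..., r_162 be the row sums and z = Σ r_i the total number of 1s. Each pair of columns can share at most one row with both entries 1 (else a 2×2 all-ones block appears), so Σ_i C(r_i, 2) ≤ C(54, 2) = 1431. By convexity Σ_i C(r_i, 2) ≥ 162·C(z/162, 2) = z(z − 162)/(2·162), giving z² − 162z − 162·54·53 ≤ 0 and hence z ≤ (1/2)[162 + √(26244 + 4·463644)] = (1/2)[162 + √1880820] ≈ (1/2)(162 + 1371.4299) = 766.715.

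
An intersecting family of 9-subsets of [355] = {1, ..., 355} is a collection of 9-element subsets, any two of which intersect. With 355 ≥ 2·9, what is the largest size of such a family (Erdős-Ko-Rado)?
max |F| = C(354, 8) = 5648191513887780

Erdős-Ko-Rado (1961): when n ≥ 2k, max |F| = C(n−1, k−1). The bound is attained by the star {A : i ∈ A} for any fixed i ∈ [n]. Here C(355−1, 9−1) = C(354, 8) = 5648191513887780.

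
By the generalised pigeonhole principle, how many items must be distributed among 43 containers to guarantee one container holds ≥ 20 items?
n = (20 − 1)·43 + 1 = 818

By the generalised pigeonhole principle, to guarantee some box contains ≥ r objects we need more than (r − 1) · k objects total. Threshold: n = (r − 1) · k + 1. With r = 20 and k = 43: n = 19 · 43 + 1 = 817 + 1 = 818. For n = 817 = 19 · 43, we can put exactly 19 objects in every box, avoiding 20 in any single one — so 818 is tight.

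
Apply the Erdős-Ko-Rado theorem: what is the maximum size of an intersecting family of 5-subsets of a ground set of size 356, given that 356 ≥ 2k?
max |F| = C(355, 4) = 650635480

The Erdős-Ko-Rado theorem states: for n ≥ 2k, an intersecting family of k-subsets of an n-element set has size at most C(n − 1, k − 1), with equality for 'star' families {A ⊆ [n] : |A| = k, i ∈ A} (fix an element i). For n = 356, k = 5: C(355, 4) = 650635480.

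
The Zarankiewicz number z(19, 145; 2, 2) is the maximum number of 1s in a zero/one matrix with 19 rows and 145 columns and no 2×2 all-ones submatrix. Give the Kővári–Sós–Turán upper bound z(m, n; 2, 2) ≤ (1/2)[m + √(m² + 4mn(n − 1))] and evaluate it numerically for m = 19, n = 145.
z(19, 145; 2, 2) ≤ (1/2)[19 + √(19² + 4·19·145·144)] = (1/2)[19 + √1587241] = 639.4288

Kővári–Sós–Turán: let r_1, ..., r_19 be the row sums and z = Σ r_i the total number of 1s. Each pair of columns can share at most one row with both entries 1 (else a 2×2 all-ones block appears), so Σ_i C(r_i, 2) ≤ C(145, 2) = 10440. By convexity Σ_i C(r_i, 2) ≥ 19·C(z/19, 2) = z(z − 19)/(2·19), giving z² − 19z − 19·145·144 ≤ 0 and hence z ≤ (1/2)[19 + √(361 + 4·396720)] = (1/2)[19 + √1587241] ≈ (1/2)(19 + 1259.8575) = 639.4288.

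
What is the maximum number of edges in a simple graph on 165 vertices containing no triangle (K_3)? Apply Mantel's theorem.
ex(165, K_3) = ⌊165^2/4⌋ = 6806

Mantel (1907): a triangle-free graph on n vertices has at most ⌊n^2/4⌋ edges, with equality for the complete bipartite graph K_{⌊n/2⌋, ⌈n/2⌉}. For n = 165: ⌊165^2/4⌋ = ⌊27225/4⌋ = 6806. The extremal graph is K_{82, 83}, which has 82·83 = 6806 edges.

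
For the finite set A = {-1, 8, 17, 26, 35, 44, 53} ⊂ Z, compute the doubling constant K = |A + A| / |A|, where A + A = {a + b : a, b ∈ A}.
K = |A + A| / |A| = 13/7

Enumerate A + A = {a + b : a, b ∈ A}. With |A| = 7, there are |A|^2 = 49 ordered sum pairs; collecting distinct values, A + A = {-2, 7, 16, 25, 34, 43, 52, 61, 70, 79, 88, 97, 106}, so |A + A| = 13. Thus K = 13/7. Here |A + A| = 2|A| − 1 = 13, the minimum possible — so K = 13/7 is minimal, which holds iff A is an arithmetic progression.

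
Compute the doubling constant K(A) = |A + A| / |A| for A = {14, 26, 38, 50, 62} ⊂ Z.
K = |A + A| / |A| = 9/5

Enumerate A + A = {a + b : a, b ∈ A}. With |A| = 5, there are |A|^2 = 25 ordered sum pairs; collecting distinct values, A + A = {28, 40, 52, 64, 76, 88, 100, 112, 124}, so |A + A| = 9. Thus K = 9/5. Here |A + A| = 2|A| − 1 = 9, the minimum possible — so K = 9/5 is minimal, which holds iff A is an arithmetic progression.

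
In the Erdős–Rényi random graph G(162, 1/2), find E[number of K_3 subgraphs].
E[# K_3] = C(162, 3) · (1/2)^C(3, 2) = 695520 / 2^3 = 86940

For each 3-subset S of vertices (there are C(162, 3) = 695520 such S), let X_S = 1 if S induces a K_3 (all C(3, 2) = 3 edges present). Then P(X_S = 1) = (1/2)^3 = 1/8. By linearity of expectation, E[# K_3] = C(162, 3) · (1/2)^3 = 695520 / 8 = 86940.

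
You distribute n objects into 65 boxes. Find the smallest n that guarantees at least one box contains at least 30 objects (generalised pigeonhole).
n = (30 − 1)·65 + 1 = 1886

By the generalised pigeonhole principle, to guarantee some box contains ≥ r objects we need more than (r − 1) · k objects total. Threshold: n = (r − 1) · k + 1. With r = 30 and k = 65: n = 29 · 65 + 1 = 1885 + 1 = 1886. For n = 1885 = 29 · 65, we can put exactly 29 objects in every box, avoiding 30 in any single one — so 1886 is tight.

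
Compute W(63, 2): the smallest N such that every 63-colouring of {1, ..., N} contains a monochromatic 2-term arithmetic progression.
W(63, 2) = 63 + 1 = 64

A 2-term AP is any pair of integers, so a monochromatic 2-AP exists iff some colour is used at least twice. With 63 colours, the colouring i ↦ i on {1, ..., 63} uses each colour once, avoiding any monochromatic pair, so W(63, 2) > 63. For {1, ..., 64}, pigeonhole forces two integers of the same colour, which form a monochromatic 2-AP. Hence W(63, 2) = 64.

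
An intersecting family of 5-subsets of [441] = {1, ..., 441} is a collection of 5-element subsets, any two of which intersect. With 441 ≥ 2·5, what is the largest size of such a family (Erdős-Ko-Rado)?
max |F| = C(440, 4) = 1540499290

Erdős-Ko-Rado (1961): when n ≥ 2k, max |F| = C(n−1, k−1). The bound is attained by the star {A : i ∈ A} for any fixed i ∈ [n]. Here C(441−1, 5−1) = C(440, 4) = 1540499290.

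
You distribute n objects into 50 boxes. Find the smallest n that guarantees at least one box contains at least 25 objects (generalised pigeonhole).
n = (25 − 1)·50 + 1 = 1201

By the generalised pigeonhole principle, to guarantee some box contains ≥ r objects we need more than (r − 1) · k objects total. Threshold: n = (r − 1) · k + 1. With r = 25 and k = 50: n = 24 · 50 + 1 = 1200 + 1 = 1201. For n = 1200 = 24 · 50, we can put exactly 24 objects in every box, avoiding 25 in any single one — so 1201 is tight.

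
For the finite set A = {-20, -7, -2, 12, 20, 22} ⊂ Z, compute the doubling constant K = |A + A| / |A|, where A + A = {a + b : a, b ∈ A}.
K = |A + A| / |A| = 21/6 = 7/2

Enumerate A + A = {a + b : a, b ∈ A}. With |A| = 6, there are |A|^2 = 36 ordered sum pairs; collecting distinct values, A + A = {-40, -27, -22, -14, -9, -8, -4, 0, 2, 5, 10, 13, 15, 18, 20, 24, 32, 34, 40, 42, 44}, so |A + A| = 21. Thus K = 21/6 = 7/2. For comparison, the minimum possible |A + A| over all 6-element sets is 2·6 − 1 = 11 (so min K = 11/6), attained only by arithmetic progressions.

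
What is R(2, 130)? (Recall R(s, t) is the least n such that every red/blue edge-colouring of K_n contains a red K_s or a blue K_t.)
R(2, 130) = 130

R(2, k) = k for all k ≥ 2: in a 2-colouring of K_k, either some edge is red (a red K_2) or all edges are blue (a blue K_k). And K_{129} coloured all-blue has no blue K_130, so R(2, 130) > 129. Hence R(2, 130) = 130.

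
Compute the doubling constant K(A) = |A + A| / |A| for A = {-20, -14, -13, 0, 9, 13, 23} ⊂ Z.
K = |A + A| / |A| = 26/7

Enumerate A + A = {a + b : a, b ∈ A}. With |A| = 7, there are |A|^2 = 49 ordered sum pairs; collecting distinct values, A + A = {-40, -34, -33, -28, -27, -26, -20, -14, -13, -11, -7, -5, -4, -1, 0, 3, 9, 10, 13, 18, 22, 23, 26, 32, 36, 46}, so |A + A| = 26. Thus K = 26/7. For comparison, the minimum possible |A + A| over all 7-element sets is 2·7 − 1 = 13 (so min K = 13/7), attained only by arithmetic progressions.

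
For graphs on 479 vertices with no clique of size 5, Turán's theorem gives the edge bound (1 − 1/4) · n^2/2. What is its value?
Turán density bound = (3/4) · 479^2/2 = 688323/8 ≈ 86040.375

Turán's theorem: ex(n, K_{r+1}) is achieved by the complete r-partite Turán graph T(n, r) with parts as balanced as possible, and is at most (1 − 1/r) · n^2/2. For r = 4, n = 479: the density bound is (3/4) · 229441/2 = 688323/8 ≈ 86040.375. The integer-valued extremum is e(T(479, 4)) = 86040, which is strictly less than the density bound 688323/8 since 4 ∤ 479 (the parts of T(479, 4) cannot all be equal).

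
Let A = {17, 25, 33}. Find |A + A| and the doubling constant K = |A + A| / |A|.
K = |A + A| / |A| = 5/3

Enumerate A + A = {a + b : a, b ∈ A}. With |A| = 3, there are |A|^2 = 9 ordered sum pairs; collecting distinct values, A + A = {34, 42, 50, 58, 66}, so |A + A| = 5. Thus K = 5/3. Here |A + A| = 2|A| − 1 = 5, the minimum possible — so K = 5/3 is minimal, which holds iff A is an arithmetic progression.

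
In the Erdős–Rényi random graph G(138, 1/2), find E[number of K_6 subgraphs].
E[# K_6] = C(138, 6) · (1/2)^C(6, 2) = 8592039666 / 2^15 = 4296019833/16384 ≈ 262208.241760

For each 6-subset S of vertices (there are C(138, 6) = 8592039666 such S), let X_S = 1 if S induces a K_6 (all C(6, 2) = 15 edges present). Then P(X_S = 1) = (1/2)^15 = 1/32768. By linearity of expectation, E[# K_6] = C(138, 6) · (1/2)^15 = 8592039666 / 32768 = 4296019833/16384 ≈ 262208.241760.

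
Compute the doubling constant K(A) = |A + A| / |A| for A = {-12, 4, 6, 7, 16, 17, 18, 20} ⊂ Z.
K = |A + A| / |A| = 29/8

Enumerate A + A = {a + b : a, b ∈ A}. With |A| = 8, there are |A|^2 = 64 ordered sum pairs; collecting distinct values, A + A = {-24, -8, -6, -5, 4, 5, 6, 8, 10, 11, 12, 13, 14, 20, 21, 22, 23, 24, 25, 26, 27, 32, 33, 34, 35, 36, 37, 38, 40}, so |A + A| = 29. Thus K = 29/8. For comparison, the minimum possible |A + A| over all 8-element sets is 2·8 − 1 = 15 (so min K = 15/8), attained only by arithmetic progressions.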